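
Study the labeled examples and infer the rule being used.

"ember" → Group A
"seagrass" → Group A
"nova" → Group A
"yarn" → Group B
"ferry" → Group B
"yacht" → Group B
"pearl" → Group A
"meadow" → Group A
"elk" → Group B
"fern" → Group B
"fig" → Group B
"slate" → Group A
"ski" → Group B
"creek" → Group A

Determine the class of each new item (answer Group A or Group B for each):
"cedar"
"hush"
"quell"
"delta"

Group A, Group B, Group A, Group A

Every 'Group A' example satisfies: has ≥ 2 vowels. None of the 'Group B' examples do.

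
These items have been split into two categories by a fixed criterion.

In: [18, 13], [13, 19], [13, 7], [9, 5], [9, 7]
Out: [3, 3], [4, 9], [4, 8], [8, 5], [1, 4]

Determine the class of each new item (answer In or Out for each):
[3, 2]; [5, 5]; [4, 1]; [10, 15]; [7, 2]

Out, Out, Out, In, Out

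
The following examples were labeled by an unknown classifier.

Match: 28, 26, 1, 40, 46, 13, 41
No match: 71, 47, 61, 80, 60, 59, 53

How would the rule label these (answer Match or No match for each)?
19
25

Match, Match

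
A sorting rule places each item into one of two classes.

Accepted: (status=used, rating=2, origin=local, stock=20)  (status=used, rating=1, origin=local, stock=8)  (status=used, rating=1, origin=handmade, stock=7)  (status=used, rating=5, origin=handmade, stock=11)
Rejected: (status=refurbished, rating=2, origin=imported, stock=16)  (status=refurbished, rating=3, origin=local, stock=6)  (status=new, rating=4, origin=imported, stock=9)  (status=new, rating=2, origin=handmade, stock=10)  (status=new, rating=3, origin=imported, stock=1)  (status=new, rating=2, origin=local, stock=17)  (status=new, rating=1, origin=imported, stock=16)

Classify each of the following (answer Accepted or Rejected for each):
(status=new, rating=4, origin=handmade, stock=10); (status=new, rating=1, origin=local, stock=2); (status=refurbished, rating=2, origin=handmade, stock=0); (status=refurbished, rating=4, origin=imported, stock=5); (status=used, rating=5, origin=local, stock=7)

Rejected, Rejected, Rejected, Rejected, Accepted

The common property of the 'Accepted' items is: status is used. No 'Rejected' item has it.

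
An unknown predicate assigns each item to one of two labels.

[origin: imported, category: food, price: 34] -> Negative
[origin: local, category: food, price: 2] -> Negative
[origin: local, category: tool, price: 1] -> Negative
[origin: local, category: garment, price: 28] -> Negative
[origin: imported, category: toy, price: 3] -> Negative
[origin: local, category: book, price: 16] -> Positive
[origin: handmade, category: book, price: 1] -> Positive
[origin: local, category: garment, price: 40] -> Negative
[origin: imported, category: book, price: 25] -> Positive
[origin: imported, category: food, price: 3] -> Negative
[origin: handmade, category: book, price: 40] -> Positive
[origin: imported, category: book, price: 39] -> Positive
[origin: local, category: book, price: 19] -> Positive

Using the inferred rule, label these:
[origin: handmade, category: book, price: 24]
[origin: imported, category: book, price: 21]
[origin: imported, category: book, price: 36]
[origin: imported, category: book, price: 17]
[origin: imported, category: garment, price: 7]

Rule: category is book. This holds for each 'Positive' example and fails for each 'Negative' one.
[origin: handmade, category: book, price: 24] → category is book → Positive.
[origin: imported, category: book, price: 21] → category is book → Positive.
[origin: imported, category: book, price: 36] → category is book → Positive.
[origin: imported, category: book, price: 17] → category is book → Positive.
[origin: imported, category: garment, price: 7] → category is garment → Negative.

Positive, Positive, Positive, Positive, Negative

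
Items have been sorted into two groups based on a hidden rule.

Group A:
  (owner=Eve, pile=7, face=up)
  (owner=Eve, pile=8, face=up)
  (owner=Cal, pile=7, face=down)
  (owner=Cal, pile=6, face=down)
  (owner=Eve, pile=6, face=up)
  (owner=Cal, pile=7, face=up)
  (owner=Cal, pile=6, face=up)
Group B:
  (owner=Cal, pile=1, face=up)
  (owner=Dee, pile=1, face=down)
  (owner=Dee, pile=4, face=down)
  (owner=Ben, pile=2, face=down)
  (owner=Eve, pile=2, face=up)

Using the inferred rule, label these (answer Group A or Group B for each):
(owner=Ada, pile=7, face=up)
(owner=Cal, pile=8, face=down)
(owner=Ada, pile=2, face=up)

Group A, Group A, Group B

'Group A' ⟺ pile ≥ 6.
(owner=Ada, pile=7, face=up) — pile = 7, hence Group A. (owner=Cal, pile=8, face=down) — pile = 8, hence Group A. (owner=Ada, pile=2, face=up) — pile = 2, hence Group B.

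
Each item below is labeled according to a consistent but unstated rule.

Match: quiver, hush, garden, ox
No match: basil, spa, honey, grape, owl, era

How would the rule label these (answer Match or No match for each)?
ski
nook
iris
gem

No match, Match, Match, No match

All 'Match' examples share one property — even length — and every 'No match' example lacks it.
ski: No match (length 3). nook: Match (length 4). iris: Match (length 4). gem: No match (length 3).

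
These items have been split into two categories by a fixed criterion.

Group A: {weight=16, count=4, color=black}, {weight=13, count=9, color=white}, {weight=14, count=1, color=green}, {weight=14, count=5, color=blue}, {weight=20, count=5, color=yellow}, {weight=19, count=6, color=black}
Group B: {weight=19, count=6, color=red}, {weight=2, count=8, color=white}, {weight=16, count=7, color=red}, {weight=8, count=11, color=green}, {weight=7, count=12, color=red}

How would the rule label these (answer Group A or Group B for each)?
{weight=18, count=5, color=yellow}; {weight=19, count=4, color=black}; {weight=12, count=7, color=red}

All 'Group A' examples share one property — color is not red AND weight ≥ 13 — and every 'Group B' example lacks it.
{weight=18, count=5, color=yellow}: color is yellow, weight = 18 — satisfies this, so Group A.
{weight=19, count=4, color=black}: color is black, weight = 19 — satisfies this, so Group A.
{weight=12, count=7, color=red}: color is red, weight = 12 — does not satisfy this, so Group B.

Group A, Group A, Group B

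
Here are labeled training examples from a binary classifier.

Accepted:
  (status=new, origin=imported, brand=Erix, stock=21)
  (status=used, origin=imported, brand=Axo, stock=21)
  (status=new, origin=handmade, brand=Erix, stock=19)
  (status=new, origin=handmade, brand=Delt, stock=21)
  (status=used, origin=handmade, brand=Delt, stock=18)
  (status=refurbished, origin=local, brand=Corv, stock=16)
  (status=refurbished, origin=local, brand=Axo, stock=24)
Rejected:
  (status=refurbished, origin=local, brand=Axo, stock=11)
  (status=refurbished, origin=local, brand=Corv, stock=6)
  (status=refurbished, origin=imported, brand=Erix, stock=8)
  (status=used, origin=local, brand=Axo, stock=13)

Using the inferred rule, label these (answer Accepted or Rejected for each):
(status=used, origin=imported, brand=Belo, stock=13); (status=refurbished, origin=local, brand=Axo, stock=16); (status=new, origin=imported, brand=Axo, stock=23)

Rejected, Accepted, Accepted

The rule appears to be: stock ≥ 16.
(status=used, origin=imported, brand=Belo, stock=13) — stock = 13, hence Rejected. (status=refurbished, origin=local, brand=Axo, stock=16) — stock = 16, hence Accepted. (status=new, origin=imported, brand=Axo, stock=23) — stock = 23, hence Accepted.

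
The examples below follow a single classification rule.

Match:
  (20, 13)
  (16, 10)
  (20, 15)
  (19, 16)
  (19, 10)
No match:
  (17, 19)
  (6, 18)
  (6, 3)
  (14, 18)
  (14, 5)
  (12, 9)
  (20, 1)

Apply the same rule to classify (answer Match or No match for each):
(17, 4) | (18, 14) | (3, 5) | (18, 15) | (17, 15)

The common property of the 'Match' items is: first > second AND sum ≥ 24. No 'No match' item has it.
(17, 4): 17 > 4, 17+4 = 21 — does not pass, so No match.
(18, 14): 18 > 14, 18+14 = 32 — has this property, so Match.
(3, 5): 3 < 5, 3+5 = 8 — does not pass, so No match.
(18, 15): 18 > 15, 18+15 = 33 — has this property, so Match.
(17, 15): 17 > 15, 17+15 = 32 — has this property, so Match.

No match, Match, No match, Match, Match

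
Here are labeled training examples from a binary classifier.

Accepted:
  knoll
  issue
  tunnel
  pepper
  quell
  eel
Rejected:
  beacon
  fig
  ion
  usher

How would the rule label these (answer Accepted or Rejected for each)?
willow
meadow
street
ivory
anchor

Accepted, Rejected, Accepted, Rejected, Rejected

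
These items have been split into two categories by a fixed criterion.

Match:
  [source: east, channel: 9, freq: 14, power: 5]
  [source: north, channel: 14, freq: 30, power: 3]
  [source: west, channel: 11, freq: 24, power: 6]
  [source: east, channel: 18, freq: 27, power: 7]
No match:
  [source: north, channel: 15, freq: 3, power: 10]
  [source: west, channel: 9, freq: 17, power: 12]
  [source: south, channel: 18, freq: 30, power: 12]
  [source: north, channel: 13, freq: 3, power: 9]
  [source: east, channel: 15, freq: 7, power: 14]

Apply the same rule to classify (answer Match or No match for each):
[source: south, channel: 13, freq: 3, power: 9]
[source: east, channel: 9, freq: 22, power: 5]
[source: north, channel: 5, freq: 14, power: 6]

No match, Match, Match

The classifier is using: power ≤ 7.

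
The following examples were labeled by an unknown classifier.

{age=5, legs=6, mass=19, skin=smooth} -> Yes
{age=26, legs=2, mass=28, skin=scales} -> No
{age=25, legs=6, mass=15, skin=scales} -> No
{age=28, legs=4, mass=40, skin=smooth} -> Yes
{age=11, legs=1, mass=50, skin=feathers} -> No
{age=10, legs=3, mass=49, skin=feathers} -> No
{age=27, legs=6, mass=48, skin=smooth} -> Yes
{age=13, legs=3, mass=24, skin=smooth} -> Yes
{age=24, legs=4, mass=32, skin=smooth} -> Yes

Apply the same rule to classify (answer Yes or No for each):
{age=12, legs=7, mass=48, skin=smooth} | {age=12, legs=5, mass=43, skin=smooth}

Every 'Yes' example satisfies: skin is smooth. None of the 'No' examples do.

Yes, Yes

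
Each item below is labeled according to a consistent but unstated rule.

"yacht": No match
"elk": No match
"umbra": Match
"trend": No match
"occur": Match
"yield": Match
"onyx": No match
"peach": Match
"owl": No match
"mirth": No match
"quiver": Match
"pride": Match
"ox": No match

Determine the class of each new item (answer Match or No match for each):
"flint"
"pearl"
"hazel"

One predicate separates the groups cleanly: has ≥ 2 vowels.
"flint": No match (1 vowel).
"pearl": Match (2 vowels).
"hazel": Match (2 vowels).

No match, Match, Match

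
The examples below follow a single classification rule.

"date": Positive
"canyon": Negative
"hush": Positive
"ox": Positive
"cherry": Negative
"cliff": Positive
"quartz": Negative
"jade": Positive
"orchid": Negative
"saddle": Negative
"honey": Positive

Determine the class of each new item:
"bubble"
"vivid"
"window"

The rule appears to be: length ≤ 5.
"bubble": length 6 — does not fit, so Negative. "vivid": length 5 — qualifies, so Positive. "window": length 6 — does not fit, so Negative.

Negative, Positive, Negative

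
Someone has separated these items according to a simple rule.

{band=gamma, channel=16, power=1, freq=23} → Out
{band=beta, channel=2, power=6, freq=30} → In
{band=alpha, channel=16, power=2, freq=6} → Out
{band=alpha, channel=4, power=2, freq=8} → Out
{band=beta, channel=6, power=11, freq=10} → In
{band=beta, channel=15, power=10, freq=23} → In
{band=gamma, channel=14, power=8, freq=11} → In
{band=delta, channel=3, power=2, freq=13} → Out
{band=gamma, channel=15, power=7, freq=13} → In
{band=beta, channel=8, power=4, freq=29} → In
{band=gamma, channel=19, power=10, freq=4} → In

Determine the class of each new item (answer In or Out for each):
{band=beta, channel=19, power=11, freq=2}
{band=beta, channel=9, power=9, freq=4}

Every 'In' example satisfies: power ≥ 4. None of the 'Out' examples do.
{band=beta, channel=19, power=11, freq=2}: power = 11 — meets the rule, so In.
{band=beta, channel=9, power=9, freq=4}: power = 9 — meets the rule, so In.

In, In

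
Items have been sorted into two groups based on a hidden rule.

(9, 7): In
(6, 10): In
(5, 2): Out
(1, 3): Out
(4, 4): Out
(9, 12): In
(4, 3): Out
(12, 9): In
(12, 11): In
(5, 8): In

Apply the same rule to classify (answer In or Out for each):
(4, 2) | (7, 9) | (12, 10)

The rule appears to be: sum ≥ 13.
(4, 2) — 4+2 = 6, hence Out. (7, 9) — 7+9 = 16, hence In. (12, 10) — 12+10 = 22, hence In.

Out, In, In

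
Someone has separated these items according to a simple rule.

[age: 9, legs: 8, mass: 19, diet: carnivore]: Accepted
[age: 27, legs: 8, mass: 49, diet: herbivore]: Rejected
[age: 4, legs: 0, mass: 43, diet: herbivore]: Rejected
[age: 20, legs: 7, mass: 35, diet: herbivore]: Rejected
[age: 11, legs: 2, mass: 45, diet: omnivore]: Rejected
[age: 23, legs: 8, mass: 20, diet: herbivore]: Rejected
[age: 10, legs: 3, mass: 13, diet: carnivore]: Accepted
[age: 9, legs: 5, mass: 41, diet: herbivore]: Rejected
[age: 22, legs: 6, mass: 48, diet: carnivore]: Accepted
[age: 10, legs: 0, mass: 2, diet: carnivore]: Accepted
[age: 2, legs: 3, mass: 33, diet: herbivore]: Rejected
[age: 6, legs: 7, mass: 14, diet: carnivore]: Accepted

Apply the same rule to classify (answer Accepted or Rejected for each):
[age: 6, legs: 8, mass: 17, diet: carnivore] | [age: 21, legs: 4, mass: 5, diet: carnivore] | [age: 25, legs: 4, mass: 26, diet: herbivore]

Accepted, Accepted, Rejected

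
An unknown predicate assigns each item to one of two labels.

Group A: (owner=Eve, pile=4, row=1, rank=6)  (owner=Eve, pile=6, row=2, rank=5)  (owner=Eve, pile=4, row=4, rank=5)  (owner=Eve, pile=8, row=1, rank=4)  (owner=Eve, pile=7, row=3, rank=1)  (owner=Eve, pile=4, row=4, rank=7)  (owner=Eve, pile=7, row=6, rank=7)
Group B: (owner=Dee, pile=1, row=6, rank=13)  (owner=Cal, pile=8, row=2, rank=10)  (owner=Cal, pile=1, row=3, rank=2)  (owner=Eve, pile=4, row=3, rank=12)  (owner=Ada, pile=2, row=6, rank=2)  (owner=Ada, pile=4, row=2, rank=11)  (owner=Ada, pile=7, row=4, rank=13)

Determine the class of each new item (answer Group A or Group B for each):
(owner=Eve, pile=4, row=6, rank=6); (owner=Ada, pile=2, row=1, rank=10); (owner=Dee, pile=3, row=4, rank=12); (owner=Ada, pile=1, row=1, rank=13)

'Group A' ⟺ owner is Eve AND rank ≤ 7.
(owner=Eve, pile=4, row=6, rank=6): Group A (owner is Eve, rank = 6). (owner=Ada, pile=2, row=1, rank=10): Group B (owner is Ada, rank = 10). (owner=Dee, pile=3, row=4, rank=12): Group B (owner is Dee, rank = 12). (owner=Ada, pile=1, row=1, rank=13): Group B (owner is Ada, rank = 13).

Group A, Group B, Group B, Group B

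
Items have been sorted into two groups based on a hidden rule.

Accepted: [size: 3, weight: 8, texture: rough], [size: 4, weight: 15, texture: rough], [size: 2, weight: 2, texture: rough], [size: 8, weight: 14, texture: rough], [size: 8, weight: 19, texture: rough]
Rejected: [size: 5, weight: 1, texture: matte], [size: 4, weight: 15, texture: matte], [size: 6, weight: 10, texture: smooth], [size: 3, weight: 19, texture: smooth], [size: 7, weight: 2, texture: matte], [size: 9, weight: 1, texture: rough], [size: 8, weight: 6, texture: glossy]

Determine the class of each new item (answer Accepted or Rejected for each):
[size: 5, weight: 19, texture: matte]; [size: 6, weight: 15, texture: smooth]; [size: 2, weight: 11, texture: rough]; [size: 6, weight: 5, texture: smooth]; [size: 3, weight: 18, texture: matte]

The classifier is using: texture is rough AND size ≤ 8.
[size: 5, weight: 19, texture: matte]: texture is matte, size = 5, does not satisfy this → Rejected. [size: 6, weight: 15, texture: smooth]: texture is smooth, size = 6, does not satisfy this → Rejected. [size: 2, weight: 11, texture: rough]: texture is rough, size = 2, checks out → Accepted. [size: 6, weight: 5, texture: smooth]: texture is smooth, size = 6, does not satisfy this → Rejected. [size: 3, weight: 18, texture: matte]: texture is matte, size = 3, does not satisfy this → Rejected.

Rejected, Rejected, Accepted, Rejected, Rejected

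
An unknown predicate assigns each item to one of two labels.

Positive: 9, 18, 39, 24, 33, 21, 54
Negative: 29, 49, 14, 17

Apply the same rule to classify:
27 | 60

One predicate separates the groups cleanly: multiple of 3.

Positive, Positive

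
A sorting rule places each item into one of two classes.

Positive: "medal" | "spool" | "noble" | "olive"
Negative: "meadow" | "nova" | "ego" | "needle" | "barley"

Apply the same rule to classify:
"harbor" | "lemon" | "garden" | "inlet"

Negative, Positive, Negative, Positive

One predicate separates the groups cleanly: length 5.
Negative: "harbor", since length 6.
Positive: "lemon", since length 5.
Negative: "garden", since length 6.
Positive: "inlet", since length 5.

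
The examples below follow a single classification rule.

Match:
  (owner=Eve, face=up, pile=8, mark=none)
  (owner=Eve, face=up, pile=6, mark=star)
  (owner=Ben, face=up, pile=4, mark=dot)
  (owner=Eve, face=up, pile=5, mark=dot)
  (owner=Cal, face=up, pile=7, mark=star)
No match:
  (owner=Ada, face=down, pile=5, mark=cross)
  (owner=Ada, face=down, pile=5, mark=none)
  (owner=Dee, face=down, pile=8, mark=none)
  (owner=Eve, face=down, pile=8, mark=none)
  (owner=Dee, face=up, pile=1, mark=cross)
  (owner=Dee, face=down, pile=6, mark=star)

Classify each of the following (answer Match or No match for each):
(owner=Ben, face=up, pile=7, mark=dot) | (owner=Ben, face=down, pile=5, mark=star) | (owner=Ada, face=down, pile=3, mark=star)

The common property of the 'Match' items is: face is up AND pile ≥ 4. No 'No match' item has it.
(owner=Ben, face=up, pile=7, mark=dot) — face is up, pile = 7, hence Match. (owner=Ben, face=down, pile=5, mark=star) — face is down, pile = 5, hence No match. (owner=Ada, face=down, pile=3, mark=star) — face is down, pile = 3, hence No match.

Match, No match, No match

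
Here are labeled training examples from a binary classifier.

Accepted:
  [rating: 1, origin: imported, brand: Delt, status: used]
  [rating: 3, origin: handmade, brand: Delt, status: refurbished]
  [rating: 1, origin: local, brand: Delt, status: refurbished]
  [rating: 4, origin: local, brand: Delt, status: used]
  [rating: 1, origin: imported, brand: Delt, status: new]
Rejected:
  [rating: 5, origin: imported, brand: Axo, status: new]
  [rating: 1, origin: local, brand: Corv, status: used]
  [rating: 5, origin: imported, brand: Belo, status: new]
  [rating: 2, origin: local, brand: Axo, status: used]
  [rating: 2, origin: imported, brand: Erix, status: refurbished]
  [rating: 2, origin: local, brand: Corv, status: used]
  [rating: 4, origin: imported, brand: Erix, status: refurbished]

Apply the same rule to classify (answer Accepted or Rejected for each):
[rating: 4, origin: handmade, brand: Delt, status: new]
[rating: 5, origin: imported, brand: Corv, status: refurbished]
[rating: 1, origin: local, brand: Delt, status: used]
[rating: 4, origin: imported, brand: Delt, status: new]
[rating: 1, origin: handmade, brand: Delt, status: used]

Accepted, Rejected, Accepted, Accepted, Accepted

The simplest hypothesis consistent with all the labels is: brand is Delt.
[rating: 4, origin: handmade, brand: Delt, status: new] — brand is Delt, hence Accepted.
[rating: 5, origin: imported, brand: Corv, status: refurbished] — brand is Corv, hence Rejected.
[rating: 1, origin: local, brand: Delt, status: used] — brand is Delt, hence Accepted.
[rating: 4, origin: imported, brand: Delt, status: new] — brand is Delt, hence Accepted.
[rating: 1, origin: handmade, brand: Delt, status: used] — brand is Delt, hence Accepted.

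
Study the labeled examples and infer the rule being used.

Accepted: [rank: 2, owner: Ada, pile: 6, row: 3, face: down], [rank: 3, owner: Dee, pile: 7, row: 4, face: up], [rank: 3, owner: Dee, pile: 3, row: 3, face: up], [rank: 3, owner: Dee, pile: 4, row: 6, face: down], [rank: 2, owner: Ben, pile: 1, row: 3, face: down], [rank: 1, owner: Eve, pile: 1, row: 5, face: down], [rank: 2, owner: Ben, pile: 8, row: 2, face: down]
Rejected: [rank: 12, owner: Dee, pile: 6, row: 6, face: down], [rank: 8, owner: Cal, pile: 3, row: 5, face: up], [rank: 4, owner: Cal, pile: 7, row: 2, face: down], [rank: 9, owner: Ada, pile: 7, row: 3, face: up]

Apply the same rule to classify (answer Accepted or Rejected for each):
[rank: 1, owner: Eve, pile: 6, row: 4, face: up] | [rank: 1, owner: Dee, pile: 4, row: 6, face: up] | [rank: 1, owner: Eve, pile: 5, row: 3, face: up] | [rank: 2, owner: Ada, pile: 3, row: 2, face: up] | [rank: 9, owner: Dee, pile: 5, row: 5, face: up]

A rule that fits every label: rank ≤ 3 — true of each 'Accepted' example, false of each 'Rejected' one.
Accepted: [rank: 1, owner: Eve, pile: 6, row: 4, face: up], since rank = 1. Accepted: [rank: 1, owner: Dee, pile: 4, row: 6, face: up], since rank = 1. Accepted: [rank: 1, owner: Eve, pile: 5, row: 3, face: up], since rank = 1. Accepted: [rank: 2, owner: Ada, pile: 3, row: 2, face: up], since rank = 2. Rejected: [rank: 9, owner: Dee, pile: 5, row: 5, face: up], since rank = 9.

Accepted, Accepted, Accepted, Accepted, Rejected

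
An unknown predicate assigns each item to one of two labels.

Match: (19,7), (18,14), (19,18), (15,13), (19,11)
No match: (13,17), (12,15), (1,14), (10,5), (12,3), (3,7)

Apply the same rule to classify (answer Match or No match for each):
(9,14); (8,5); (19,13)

The pattern is that an item is 'Match' exactly when: first ≥ 14.
(9,14): first 9, does not satisfy this → No match.
(8,5): first 8, does not satisfy this → No match.
(19,13): first 19, satisfies this → Match.

No match, No match, Match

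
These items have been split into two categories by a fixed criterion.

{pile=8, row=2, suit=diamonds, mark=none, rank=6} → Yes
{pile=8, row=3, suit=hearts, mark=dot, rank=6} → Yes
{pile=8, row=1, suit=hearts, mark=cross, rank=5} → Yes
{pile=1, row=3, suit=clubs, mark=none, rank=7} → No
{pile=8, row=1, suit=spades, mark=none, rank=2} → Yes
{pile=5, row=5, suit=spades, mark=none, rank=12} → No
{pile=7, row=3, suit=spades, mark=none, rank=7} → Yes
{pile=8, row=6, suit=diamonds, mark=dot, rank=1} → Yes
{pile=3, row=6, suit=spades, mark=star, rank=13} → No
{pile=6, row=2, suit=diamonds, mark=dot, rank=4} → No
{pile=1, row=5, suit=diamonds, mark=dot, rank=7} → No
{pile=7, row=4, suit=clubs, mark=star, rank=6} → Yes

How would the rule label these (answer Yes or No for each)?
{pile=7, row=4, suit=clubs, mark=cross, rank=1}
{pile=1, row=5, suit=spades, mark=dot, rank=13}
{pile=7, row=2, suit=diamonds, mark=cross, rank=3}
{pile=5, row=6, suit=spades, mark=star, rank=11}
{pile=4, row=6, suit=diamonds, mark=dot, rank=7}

Yes, No, Yes, No, No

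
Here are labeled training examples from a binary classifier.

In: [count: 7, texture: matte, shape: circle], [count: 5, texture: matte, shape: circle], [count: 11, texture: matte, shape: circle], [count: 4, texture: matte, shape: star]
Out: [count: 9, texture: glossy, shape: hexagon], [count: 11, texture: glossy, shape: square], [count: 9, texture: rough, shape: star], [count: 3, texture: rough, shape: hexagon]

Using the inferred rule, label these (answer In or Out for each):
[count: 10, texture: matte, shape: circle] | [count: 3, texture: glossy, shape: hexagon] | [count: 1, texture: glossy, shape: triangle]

In, Out, Out

The pattern is that an item is 'In' exactly when: texture is matte.
[count: 10, texture: matte, shape: circle]: texture is matte, checks out → In. [count: 3, texture: glossy, shape: hexagon]: texture is glossy, lacks this property → Out. [count: 1, texture: glossy, shape: triangle]: texture is glossy, lacks this property → Out.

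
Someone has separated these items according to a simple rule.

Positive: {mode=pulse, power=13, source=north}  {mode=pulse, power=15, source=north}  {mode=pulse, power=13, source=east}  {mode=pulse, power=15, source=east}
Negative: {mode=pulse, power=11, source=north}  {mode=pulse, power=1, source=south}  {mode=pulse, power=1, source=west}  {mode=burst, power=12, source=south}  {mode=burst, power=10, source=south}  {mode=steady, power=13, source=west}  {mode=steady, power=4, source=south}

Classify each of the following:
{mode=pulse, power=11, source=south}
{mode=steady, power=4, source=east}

Negative, Negative

The classifier is using: mode is pulse AND power ≥ 12.
{mode=pulse, power=11, source=south} → mode is pulse, power = 11 → Negative.
{mode=steady, power=4, source=east} → mode is steady, power = 4 → Negative.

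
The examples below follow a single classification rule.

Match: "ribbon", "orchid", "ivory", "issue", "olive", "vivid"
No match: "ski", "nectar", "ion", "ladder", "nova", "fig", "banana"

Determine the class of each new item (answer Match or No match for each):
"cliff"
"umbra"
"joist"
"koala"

A rule that fits every label: length ≥ 4 AND contains 'i' — true of each 'Match' example, false of each 'No match' one.
"cliff" → length 5, has 'i' → Match. "umbra" → length 5, no 'i' → No match. "joist" → length 5, has 'i' → Match. "koala" → length 5, no 'i' → No match.

Match, No match, Match, No match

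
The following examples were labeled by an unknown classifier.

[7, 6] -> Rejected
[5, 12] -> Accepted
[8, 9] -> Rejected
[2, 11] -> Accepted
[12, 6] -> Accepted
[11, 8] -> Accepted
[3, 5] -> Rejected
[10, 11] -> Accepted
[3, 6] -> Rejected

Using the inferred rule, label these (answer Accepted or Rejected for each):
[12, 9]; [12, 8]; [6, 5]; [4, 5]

Accepted, Accepted, Rejected, Rejected

The rule appears to be: max ≥ 10.
Accepted: [12, 9], since max 12.
Accepted: [12, 8], since max 12.
Rejected: [6, 5], since max 6.
Rejected: [4, 5], since max 5.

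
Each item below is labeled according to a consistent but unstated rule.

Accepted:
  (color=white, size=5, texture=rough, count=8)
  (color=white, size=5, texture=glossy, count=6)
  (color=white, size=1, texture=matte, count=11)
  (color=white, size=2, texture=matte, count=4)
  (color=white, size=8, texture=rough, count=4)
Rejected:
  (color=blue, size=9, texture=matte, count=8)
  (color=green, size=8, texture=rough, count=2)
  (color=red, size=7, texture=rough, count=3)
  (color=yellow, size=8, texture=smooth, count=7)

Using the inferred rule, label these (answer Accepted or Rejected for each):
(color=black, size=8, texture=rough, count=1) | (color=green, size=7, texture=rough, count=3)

Rejected, Rejected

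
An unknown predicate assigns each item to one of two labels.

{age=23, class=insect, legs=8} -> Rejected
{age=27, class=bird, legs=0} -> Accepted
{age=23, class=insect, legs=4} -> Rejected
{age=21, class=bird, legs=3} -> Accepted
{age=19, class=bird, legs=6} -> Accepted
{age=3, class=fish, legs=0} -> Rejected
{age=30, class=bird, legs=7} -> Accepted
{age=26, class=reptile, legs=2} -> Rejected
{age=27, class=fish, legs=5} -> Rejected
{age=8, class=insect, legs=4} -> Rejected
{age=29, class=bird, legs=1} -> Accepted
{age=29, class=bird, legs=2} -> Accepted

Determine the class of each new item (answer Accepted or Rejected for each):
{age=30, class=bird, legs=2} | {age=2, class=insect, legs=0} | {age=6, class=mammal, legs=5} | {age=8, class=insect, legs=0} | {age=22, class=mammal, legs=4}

All 'Accepted' examples share one property — class is bird — and every 'Rejected' example lacks it.
{age=30, class=bird, legs=2}: Accepted (class is bird). {age=2, class=insect, legs=0}: Rejected (class is insect). {age=6, class=mammal, legs=5}: Rejected (class is mammal). {age=8, class=insect, legs=0}: Rejected (class is insect). {age=22, class=mammal, legs=4}: Rejected (class is mammal).

Accepted, Rejected, Rejected, Rejected, Rejected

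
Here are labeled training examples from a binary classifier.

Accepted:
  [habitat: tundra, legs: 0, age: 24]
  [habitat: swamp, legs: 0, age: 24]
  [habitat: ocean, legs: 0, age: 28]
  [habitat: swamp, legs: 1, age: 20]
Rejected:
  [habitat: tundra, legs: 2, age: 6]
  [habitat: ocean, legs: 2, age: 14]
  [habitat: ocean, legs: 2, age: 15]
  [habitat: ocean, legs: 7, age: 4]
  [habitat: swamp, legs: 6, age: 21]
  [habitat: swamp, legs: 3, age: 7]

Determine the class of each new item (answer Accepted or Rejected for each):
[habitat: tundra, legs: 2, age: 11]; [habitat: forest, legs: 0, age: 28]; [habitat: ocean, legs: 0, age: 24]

Rejected, Accepted, Accepted

The classifier is using: legs ≤ 1.
[habitat: tundra, legs: 2, age: 11]: legs = 2 — lacks this property, so Rejected. [habitat: forest, legs: 0, age: 28]: legs = 0 — meets the rule, so Accepted. [habitat: ocean, legs: 0, age: 24]: legs = 0 — meets the rule, so Accepted.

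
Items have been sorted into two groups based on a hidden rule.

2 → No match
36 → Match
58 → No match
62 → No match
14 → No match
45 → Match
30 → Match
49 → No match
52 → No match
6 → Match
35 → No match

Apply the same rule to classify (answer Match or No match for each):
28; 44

All 'Match' examples share one property — multiple of 3 — and every 'No match' example lacks it.
28: No match (28 = 3·9 + 1).
44: No match (44 = 3·14 + 2).

No match, No match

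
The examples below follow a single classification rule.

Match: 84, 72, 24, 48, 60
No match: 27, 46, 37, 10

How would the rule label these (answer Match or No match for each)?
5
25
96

Rule: multiple of 4. This holds for each 'Match' example and fails for each 'No match' one.
5: 5 = 4·1 + 1 — does not fit, so No match.
25: 25 = 4·6 + 1 — does not fit, so No match.
96: 96 = 4·24 — passes, so Match.

No match, No match, Match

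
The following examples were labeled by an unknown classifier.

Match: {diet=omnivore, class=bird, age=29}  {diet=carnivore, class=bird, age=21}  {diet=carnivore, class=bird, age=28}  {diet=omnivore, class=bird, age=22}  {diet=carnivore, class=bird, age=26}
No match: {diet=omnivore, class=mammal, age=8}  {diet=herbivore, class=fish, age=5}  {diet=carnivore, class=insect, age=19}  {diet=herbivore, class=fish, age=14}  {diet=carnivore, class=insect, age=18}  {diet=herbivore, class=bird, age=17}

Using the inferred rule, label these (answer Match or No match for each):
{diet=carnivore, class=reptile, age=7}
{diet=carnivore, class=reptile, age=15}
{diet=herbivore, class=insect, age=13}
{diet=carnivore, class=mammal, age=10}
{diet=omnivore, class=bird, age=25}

A rule that fits every label: age ≥ 21 — true of each 'Match' example, false of each 'No match' one.
{diet=carnivore, class=reptile, age=7}: age = 7, lacks this property → No match.
{diet=carnivore, class=reptile, age=15}: age = 15, lacks this property → No match.
{diet=herbivore, class=insect, age=13}: age = 13, lacks this property → No match.
{diet=carnivore, class=mammal, age=10}: age = 10, lacks this property → No match.
{diet=omnivore, class=bird, age=25}: age = 25, qualifies → Match.

No match, No match, No match, No match, Match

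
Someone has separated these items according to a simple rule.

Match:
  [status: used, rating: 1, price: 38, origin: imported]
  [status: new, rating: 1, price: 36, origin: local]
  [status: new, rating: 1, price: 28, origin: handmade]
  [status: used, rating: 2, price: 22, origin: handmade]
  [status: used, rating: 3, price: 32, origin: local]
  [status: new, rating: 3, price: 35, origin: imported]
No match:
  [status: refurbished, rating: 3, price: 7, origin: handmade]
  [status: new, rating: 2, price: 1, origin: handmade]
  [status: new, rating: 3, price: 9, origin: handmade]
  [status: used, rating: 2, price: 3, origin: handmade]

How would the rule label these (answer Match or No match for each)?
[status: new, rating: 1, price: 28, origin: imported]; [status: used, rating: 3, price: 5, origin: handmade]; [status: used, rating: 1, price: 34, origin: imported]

The classifier is using: price ≥ 22.
Match: [status: new, rating: 1, price: 28, origin: imported], since price = 28.
No match: [status: used, rating: 3, price: 5, origin: handmade], since price = 5.
Match: [status: used, rating: 1, price: 34, origin: imported], since price = 34.

Match, No match, Match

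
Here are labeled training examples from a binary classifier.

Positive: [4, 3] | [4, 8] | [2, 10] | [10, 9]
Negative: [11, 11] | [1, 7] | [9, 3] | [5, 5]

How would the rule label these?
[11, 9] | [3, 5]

The distinguishing property — first is even — holds for all the 'Positive' cases and none of the 'Negative' cases.
[11, 9]: first 11, does not satisfy this → Negative. [3, 5]: first 3, does not satisfy this → Negative.

Negative, Negative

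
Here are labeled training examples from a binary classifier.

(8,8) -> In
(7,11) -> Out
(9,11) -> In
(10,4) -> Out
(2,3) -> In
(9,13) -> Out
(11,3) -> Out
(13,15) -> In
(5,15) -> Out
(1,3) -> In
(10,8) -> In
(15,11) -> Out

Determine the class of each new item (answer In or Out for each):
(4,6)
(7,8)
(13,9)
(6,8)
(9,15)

In, In, Out, In, Out

Rule: |first − second| ≤ 2. This holds for each 'In' example and fails for each 'Out' one.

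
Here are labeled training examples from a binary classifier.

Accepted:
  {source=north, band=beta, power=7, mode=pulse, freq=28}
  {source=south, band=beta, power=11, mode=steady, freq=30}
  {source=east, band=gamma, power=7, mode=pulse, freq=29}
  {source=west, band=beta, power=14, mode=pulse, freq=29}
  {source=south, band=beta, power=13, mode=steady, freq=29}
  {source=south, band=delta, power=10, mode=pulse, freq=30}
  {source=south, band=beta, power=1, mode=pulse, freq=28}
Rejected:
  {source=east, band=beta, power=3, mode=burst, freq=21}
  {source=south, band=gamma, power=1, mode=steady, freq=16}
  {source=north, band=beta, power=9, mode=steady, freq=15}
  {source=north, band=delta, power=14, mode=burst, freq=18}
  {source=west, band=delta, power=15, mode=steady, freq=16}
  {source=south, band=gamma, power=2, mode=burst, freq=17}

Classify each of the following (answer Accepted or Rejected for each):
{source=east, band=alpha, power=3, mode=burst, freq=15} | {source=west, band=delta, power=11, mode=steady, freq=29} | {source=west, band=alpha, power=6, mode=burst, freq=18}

The pattern is that an item is 'Accepted' exactly when: freq ≥ 28.
{source=east, band=alpha, power=3, mode=burst, freq=15} → freq = 15 → Rejected.
{source=west, band=delta, power=11, mode=steady, freq=29} → freq = 29 → Accepted.
{source=west, band=alpha, power=6, mode=burst, freq=18} → freq = 18 → Rejected.

Rejected, Accepted, Rejected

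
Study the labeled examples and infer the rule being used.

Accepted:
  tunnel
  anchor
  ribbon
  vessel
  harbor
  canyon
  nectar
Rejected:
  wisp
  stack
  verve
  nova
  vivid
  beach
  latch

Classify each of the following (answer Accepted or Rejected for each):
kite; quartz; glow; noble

The simplest hypothesis consistent with all the labels is: length 6.

Rejected, Accepted, Rejected, Rejected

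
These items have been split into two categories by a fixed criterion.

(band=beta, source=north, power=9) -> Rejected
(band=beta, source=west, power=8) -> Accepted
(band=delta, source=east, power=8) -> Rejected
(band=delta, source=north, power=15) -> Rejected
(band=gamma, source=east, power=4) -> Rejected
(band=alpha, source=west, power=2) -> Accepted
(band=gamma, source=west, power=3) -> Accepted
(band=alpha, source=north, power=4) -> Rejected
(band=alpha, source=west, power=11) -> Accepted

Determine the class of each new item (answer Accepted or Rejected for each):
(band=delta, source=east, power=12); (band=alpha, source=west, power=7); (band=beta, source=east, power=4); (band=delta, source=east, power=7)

'Accepted' ⟺ source is west.
(band=delta, source=east, power=12) → source is east → Rejected. (band=alpha, source=west, power=7) → source is west → Accepted. (band=beta, source=east, power=4) → source is east → Rejected. (band=delta, source=east, power=7) → source is east → Rejected.

Rejected, Accepted, Rejected, Rejected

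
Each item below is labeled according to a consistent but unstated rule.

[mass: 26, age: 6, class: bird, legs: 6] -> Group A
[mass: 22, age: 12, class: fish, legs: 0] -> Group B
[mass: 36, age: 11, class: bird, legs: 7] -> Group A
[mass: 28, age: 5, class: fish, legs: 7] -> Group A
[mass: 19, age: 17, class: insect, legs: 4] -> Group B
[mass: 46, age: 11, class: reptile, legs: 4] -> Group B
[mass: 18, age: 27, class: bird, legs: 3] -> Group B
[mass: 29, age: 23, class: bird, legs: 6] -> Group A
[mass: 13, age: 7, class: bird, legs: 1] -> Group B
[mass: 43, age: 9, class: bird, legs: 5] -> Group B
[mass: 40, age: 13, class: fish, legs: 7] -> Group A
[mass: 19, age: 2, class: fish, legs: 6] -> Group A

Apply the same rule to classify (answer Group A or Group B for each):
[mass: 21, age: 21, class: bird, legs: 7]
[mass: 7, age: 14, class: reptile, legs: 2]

Group A, Group B

The classifier is using: legs ≥ 6.
[mass: 21, age: 21, class: bird, legs: 7]: legs = 7, satisfies this → Group A.
[mass: 7, age: 14, class: reptile, legs: 2]: legs = 2, lacks this property → Group B.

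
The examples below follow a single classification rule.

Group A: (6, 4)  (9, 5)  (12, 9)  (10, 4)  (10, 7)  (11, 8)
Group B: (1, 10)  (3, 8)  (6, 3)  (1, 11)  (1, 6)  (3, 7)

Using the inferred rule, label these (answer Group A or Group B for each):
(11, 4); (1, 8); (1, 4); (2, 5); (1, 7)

One predicate separates the groups cleanly: min ≥ 4.
(11, 4): min 4, passes → Group A.
(1, 8): min 1, does not pass → Group B.
(1, 4): min 1, does not pass → Group B.
(2, 5): min 2, does not pass → Group B.
(1, 7): min 1, does not pass → Group B.

Group A, Group B, Group B, Group B, Group B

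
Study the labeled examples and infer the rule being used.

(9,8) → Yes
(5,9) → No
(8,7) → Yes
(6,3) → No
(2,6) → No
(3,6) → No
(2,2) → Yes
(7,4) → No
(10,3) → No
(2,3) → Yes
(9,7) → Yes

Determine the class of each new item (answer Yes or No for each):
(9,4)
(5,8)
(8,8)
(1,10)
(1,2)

The rule appears to be: |first − second| ≤ 2.
(9,4): |9−4| = 5, lacks this property → No. (5,8): |5−8| = 3, lacks this property → No. (8,8): |8−8| = 0, fits → Yes. (1,10): |1−10| = 9, lacks this property → No. (1,2): |1−2| = 1, fits → Yes.

No, No, Yes, No, Yes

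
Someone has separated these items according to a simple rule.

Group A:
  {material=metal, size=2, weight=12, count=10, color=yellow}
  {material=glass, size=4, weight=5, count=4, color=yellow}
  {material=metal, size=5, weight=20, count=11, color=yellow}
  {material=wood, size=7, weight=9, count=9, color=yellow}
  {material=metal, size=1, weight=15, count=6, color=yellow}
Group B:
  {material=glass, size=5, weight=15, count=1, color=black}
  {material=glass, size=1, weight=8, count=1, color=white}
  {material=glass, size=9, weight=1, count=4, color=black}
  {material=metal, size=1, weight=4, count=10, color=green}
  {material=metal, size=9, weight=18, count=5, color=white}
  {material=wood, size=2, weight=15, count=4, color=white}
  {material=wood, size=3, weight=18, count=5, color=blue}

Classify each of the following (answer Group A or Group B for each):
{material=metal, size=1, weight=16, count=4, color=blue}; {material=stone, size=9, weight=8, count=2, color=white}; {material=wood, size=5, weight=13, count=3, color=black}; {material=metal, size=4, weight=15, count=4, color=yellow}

Group B, Group B, Group B, Group A

Checking candidate rules against both groups, what survives is: color is yellow.
{material=metal, size=1, weight=16, count=4, color=blue} — color is blue, hence Group B.
{material=stone, size=9, weight=8, count=2, color=white} — color is white, hence Group B.
{material=wood, size=5, weight=13, count=3, color=black} — color is black, hence Group B.
{material=metal, size=4, weight=15, count=4, color=yellow} — color is yellow, hence Group A.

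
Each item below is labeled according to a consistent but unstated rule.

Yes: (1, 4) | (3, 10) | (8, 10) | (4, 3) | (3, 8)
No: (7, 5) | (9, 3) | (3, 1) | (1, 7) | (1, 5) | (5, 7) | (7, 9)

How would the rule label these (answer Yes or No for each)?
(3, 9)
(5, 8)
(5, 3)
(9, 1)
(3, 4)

Rule: product is even. This holds for each 'Yes' example and fails for each 'No' one.
(3, 9): No (3·9 = 27).
(5, 8): Yes (5·8 = 40).
(5, 3): No (5·3 = 15).
(9, 1): No (9·1 = 9).
(3, 4): Yes (3·4 = 12).

No, Yes, No, No, Yes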